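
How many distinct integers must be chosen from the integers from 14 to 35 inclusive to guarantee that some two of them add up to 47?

Group the elements by complementary pair {x, 47−x}: {14,33}, {15,32}, {16,31}, …, giving 10 two-element pairs and 2 integers whose partner 47−x falls outside [14,35].
By the pigeonhole principle, treating each of those 12 groups as a pigeonhole, one can pick one integer per group — 12 integers — with no two summing to 47.
The 13th integer lands in an occupied pair, forcing a sum of 47.

13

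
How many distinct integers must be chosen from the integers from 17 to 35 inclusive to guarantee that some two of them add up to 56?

13

A set avoiding the sum 56 can contain at most one of each pair {x, 56−x}, plus the 5 elements whose complement lies outside the range or equal to its own complement.
The integers 17, …, 28 (12 of them) are such a set: any two sum to at least 17+18 = 35 and at most 27+28 = 55 < 56.
Any 13th integer completes one of the 7 pairs, so 13 choices force a sum of 56.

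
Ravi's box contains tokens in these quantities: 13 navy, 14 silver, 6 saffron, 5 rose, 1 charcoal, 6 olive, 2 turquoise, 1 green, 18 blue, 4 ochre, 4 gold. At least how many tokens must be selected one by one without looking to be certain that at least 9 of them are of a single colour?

54

Pigeonhole: put each drawn token into a box by colour. The largest draw with every box below 9 takes min(count, 8) from each colour; colours with fewer than 8 contribute all they have.
Σ min(cᵢ, 8) = 8 + 8 + 6 + 5 + 1 + 6 + 2 + 1 + 8 + 4 + 4 = 53.
Draw number 53 + 1 = 54 must push one box to 9.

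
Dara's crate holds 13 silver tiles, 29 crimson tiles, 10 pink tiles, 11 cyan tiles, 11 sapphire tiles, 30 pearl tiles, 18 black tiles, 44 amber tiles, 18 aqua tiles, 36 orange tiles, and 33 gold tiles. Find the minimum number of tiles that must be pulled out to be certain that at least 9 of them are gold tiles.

In the worst case for collecting gold tiles, every non-gold tile comes out first.
There are 13 + 29 + 10 + 11 + 11 + 30 + 18 + 44 + 18 + 36 = 220 non-gold tiles altogether.
After those, each further tile must be gold, so 220 + 9 = 229 draws guarantee 9 gold tiles.

229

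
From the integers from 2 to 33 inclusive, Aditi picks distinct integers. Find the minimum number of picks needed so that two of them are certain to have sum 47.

23

Two chosen integers sum to 47 exactly when both halves of some pair {x, 47−x} with 14 ≤ x ≤ 47−x ≤ 33 are chosen — 10 such pairs.
The remaining 12 elements (those with no distinct partner in range) can never complete a 47-sum, so the worst case takes all of them and one from each pair: 12 + 10 = 22.
Pigeonhole: the 23rd integer has to be the second member of some pair, so 22 + 1 = 23.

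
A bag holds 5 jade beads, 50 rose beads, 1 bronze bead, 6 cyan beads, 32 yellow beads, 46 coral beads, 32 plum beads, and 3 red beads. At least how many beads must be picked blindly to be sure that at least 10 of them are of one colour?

52

By the pigeonhole principle, put each drawn bead into a box by colour. The largest draw with every box below 10 takes min(count, 9) from each colour; colours with fewer than 9 contribute all they have.
Σ min(cᵢ, 9) = 5 + 9 + 1 + 6 + 9 + 9 + 9 + 3 = 51.
Draw number 51 + 1 = 52 must push one box to 10.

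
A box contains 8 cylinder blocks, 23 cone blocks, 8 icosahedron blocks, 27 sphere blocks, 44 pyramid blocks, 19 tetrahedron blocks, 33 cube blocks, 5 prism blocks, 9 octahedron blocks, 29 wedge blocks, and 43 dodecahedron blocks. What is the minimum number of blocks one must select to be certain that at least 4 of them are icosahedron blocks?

244

In the worst case for collecting icosahedron blocks, every non-icosahedron block comes out first.
There are 8 + 23 + 27 + 44 + 19 + 33 + 5 + 9 + 29 + 43 = 240 non-icosahedron blocks altogether.
After those, each further block must be icosahedron, so 240 + 4 = 244 draws guarantee 4 icosahedron blocks.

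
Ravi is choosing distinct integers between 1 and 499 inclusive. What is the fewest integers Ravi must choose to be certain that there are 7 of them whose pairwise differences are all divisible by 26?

Integers whose pairwise differences are multiples of 26 are exactly those sharing a remainder mod 26. The 26 residue classes mod 26 are the pigeonholes.
With 156 integers one could put 6 in each residue class and have no class reach 7.
The 157th integer pushes some class to 7, so 26·6 + 1 = 157.

157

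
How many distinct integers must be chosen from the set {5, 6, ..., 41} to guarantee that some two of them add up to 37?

24

A set avoiding the sum 37 can contain at most one of each pair {x, 37−x}, plus the 9 elements whose complement lies outside the range.
The integers 19, …, 41 (23 of them) are such a set: any two sum to at least 19+20 = 39 > 37.
By pigeonhole, any 24th integer completes one of the 14 pairs, so 24 choices force a sum of 37.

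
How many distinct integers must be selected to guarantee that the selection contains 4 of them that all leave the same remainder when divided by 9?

By the pigeonhole principle, the 9 residue classes mod 9 are the pigeonholes.
With 27 integers one could put 3 in each residue class and have no class reach 4.
The 28th integer pushes some class to 4, so 9·3 + 1 = 28.

28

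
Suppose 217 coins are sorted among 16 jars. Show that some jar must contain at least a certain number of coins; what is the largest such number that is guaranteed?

14

The 16 jars are the holes and the 217 coins are the pigeons.
If every jar held at most 13 coins, the total would be at most 16 × 13 = 208, which is less than 217.
So some jar holds at least ⌈217/16⌉ = 14 coins.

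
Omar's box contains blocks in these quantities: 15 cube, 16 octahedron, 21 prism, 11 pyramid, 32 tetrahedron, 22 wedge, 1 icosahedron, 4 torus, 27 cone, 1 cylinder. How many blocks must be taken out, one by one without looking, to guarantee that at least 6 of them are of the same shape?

42

Pigeonhole: put each drawn block into a box by shape. The largest draw with every box below 6 takes min(count, 5) from each shape; shapes with fewer than 5 contribute all they have.
Σ min(cᵢ, 5) = 5 + 5 + 5 + 5 + 5 + 5 + 1 + 4 + 5 + 1 = 41.
Draw number 41 + 1 = 42 must push one box to 6.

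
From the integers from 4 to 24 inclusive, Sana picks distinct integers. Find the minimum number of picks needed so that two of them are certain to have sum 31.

13

Group the elements by complementary pair {x, 31−x}: {7,24}, {8,23}, {9,22}, …, giving 9 two-element pairs and 3 integers whose partner 31−x falls outside [4,24].
Pigeonhole: treating each of those 12 groups as a pigeonhole, one can pick one integer per group — 12 integers — with no two summing to 31.
The 13th integer lands in an occupied pair, forcing a sum of 31.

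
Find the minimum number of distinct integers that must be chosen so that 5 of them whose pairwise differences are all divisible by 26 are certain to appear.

Integers whose pairwise differences are multiples of 26 are exactly those sharing a remainder mod 26. By pigeonhole, the 26 residue classes mod 26 are the pigeonholes.
With 104 integers one could put 4 in each residue class and have no class reach 5.
The 105th integer pushes some class to 5, so 26·4 + 1 = 105.

105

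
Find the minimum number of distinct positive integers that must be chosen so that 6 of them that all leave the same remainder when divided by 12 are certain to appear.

By the pigeonhole principle, the 12 residue classes mod 12 are the pigeonholes.
With 60 integers one could put 5 in each residue class and have no class reach 6.
The 61st integer pushes some class to 6, so 12·5 + 1 = 61.

61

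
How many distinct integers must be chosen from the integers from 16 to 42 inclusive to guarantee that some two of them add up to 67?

19

Two chosen integers sum to 67 exactly when both halves of some pair {x, 67−x} with 25 ≤ x ≤ 67−x ≤ 42 are chosen — 9 such pairs.
The remaining 9 elements (those with no distinct partner in range) can never complete a 67-sum, so the worst case takes all of them and one from each pair: 9 + 9 = 18.
By the pigeonhole principle, the 19th integer has to be the second member of some pair, so 18 + 1 = 19.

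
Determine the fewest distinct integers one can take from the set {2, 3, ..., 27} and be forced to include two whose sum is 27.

15

A set avoiding the sum 27 can contain at most one of each pair {x, 27−x}, plus the 2 elements whose complement lies outside the range.
The integers 14, …, 27 (14 of them) are such a set: any two sum to at least 14+15 = 29 > 27.
Pigeonhole: any 15th integer completes one of the 12 pairs, so 15 choices force a sum of 27.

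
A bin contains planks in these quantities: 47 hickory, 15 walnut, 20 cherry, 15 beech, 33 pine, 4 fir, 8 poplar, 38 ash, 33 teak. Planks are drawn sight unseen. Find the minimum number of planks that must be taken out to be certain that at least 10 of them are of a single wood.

76

An adversary could hand out at most 9 planks per wood (fir, poplar run out sooner): 9 + 9 + 9 + 9 + 9 + 4 + 8 + 9 + 9 = 75 planks and still no wood has 10.
Pigeonhole: one more plank lands in a wood already at 9, so 76 draws are enough and 75 are not.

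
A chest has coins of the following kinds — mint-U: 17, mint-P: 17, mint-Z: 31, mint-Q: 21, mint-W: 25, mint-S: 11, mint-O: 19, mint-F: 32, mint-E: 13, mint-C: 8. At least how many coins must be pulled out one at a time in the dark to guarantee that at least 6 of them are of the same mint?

By the pigeonhole principle, put each drawn coin into a box by mint. The largest draw with every box below 6 takes min(count, 5) from each mint.
Σ min(cᵢ, 5) = 5 + 5 + 5 + 5 + 5 + 5 + 5 + 5 + 5 + 5 = 50.
Draw number 50 + 1 = 51 must push one box to 6.

51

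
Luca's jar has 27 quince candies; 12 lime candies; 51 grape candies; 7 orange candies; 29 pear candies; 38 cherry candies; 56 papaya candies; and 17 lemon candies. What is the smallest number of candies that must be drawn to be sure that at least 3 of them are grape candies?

In the worst case for collecting grape candies, every non-grape candy comes out first.
There are 27 + 12 + 7 + 29 + 38 + 56 + 17 = 186 non-grape candies altogether.
After those, each further candy must be grape, so 186 + 3 = 189 draws guarantee 3 grape candies.

189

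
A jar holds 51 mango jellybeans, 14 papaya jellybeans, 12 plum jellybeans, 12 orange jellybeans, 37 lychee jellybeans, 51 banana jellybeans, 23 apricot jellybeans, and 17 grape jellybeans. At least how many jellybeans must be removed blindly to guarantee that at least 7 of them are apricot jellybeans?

201

In the worst case for collecting apricot jellybeans, every non-apricot jellybean comes out first.
There are 51 + 14 + 12 + 12 + 37 + 51 + 17 = 194 non-apricot jellybeans altogether.
After those, each further jellybean must be apricot, so 194 + 7 = 201 draws guarantee 7 apricot jellybeans.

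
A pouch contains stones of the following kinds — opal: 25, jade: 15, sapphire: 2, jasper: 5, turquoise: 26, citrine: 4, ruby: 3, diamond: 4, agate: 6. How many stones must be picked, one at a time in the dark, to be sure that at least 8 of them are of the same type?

46

An adversary could hand out at most 7 stones per type (6 types run out sooner): 7 + 7 + 2 + 5 + 7 + 4 + 3 + 4 + 6 = 45 stones and still no type has 8.
One more stone lands in a type already at 7, so 46 draws are enough and 45 are not.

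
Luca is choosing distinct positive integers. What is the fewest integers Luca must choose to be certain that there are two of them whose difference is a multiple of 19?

20

Integers whose pairwise differences are multiples of 19 are exactly those sharing a remainder mod 19. The 19 residue classes mod 19 are the pigeonholes.
With 19 integers one could put 1 in each residue class and have no class reach 2.
The 20th integer pushes some class to 2, so 19·1 + 1 = 20.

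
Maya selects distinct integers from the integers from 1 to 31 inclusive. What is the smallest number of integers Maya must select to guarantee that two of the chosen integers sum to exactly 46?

Two chosen integers sum to 46 exactly when both halves of some pair {x, 46−x} with 15 ≤ x ≤ 46−x ≤ 31 are chosen — 8 such pairs.
The remaining 15 elements (those with no distinct partner in range) can never complete a 46-sum, so the worst case takes all of them and one from each pair: 15 + 8 = 23.
Pigeonhole: the 24th integer has to be the second member of some pair, so 23 + 1 = 24.

24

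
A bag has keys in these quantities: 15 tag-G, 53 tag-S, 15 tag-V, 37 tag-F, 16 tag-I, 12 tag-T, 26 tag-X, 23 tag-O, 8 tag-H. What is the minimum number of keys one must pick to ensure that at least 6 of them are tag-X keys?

185

In the worst case for collecting tag-X keys, every non-tag-X key comes out first.
There are 15 + 53 + 15 + 37 + 16 + 12 + 23 + 8 = 179 non-tag-X keys altogether.
After those, each further key must be tag-X, so 179 + 6 = 185 draws guarantee 6 tag-X keys.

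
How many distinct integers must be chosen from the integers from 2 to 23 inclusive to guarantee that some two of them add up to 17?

16

A set avoiding the sum 17 can contain at most one of each pair {x, 17−x}, plus the 8 elements whose complement lies outside the range.
The integers 9, …, 23 (15 of them) are such a set: any two sum to at least 9+10 = 19 > 17.
By pigeonhole, any 16th integer completes one of the 7 pairs, so 16 choices force a sum of 17.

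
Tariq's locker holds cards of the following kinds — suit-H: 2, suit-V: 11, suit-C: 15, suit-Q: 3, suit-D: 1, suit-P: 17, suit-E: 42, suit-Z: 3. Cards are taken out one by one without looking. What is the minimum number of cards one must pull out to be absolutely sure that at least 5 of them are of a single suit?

An adversary could hand out at most 4 cards per suit (4 suits run out sooner): 2 + 4 + 4 + 3 + 1 + 4 + 4 + 3 = 25 cards and still no suit has 5.
One more card lands in a suit already at 4, so 26 draws are enough and 25 are not.

26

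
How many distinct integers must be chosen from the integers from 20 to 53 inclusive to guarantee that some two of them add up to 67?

Group the elements by complementary pair {x, 67−x}: {20,47}, {21,46}, {22,45}, …, giving 14 two-element pairs and 6 integers whose partner 67−x falls outside [20,53].
Treating each of those 20 groups as a pigeonhole, one can pick one integer per group — 20 integers — with no two summing to 67.
The 21st integer lands in an occupied pair, forcing a sum of 67.

21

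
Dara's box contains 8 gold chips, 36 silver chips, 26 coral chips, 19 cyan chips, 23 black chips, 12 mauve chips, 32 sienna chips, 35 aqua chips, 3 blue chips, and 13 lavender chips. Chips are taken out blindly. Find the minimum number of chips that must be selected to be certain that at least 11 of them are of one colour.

An adversary could hand out at most 10 chips per colour (gold, blue run out sooner): 8 + 10 + 10 + 10 + 10 + 10 + 10 + 10 + 3 + 10 = 91 chips and still no colour has 11.
By the pigeonhole principle, one more chip lands in a colour already at 10, so 92 draws are enough and 91 are not.

92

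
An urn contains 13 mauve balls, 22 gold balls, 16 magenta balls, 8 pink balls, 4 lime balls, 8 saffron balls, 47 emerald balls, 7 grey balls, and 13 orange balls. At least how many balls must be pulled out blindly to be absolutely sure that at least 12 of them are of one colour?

83

The 9 colours are the holes; the balls drawn are the pigeons.
To avoid 12 of any one colour, the worst case takes at most 11 of each colour, or every ball of a colour that has fewer than 11.
That gives 11 + 11 + 11 + 8 + 4 + 8 + 11 + 7 + 11 = 82 balls with no colour reaching 12.
The next ball forces some colour to 12, so 82 + 1 = 83.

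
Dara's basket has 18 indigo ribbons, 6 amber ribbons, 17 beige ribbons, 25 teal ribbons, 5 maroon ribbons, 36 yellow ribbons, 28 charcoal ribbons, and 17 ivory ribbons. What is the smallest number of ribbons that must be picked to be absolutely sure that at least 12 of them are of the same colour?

78

Pigeonhole: put each drawn ribbon into a box by colour. The largest draw with every box below 12 takes min(count, 11) from each colour; colours with fewer than 11 contribute all they have.
Σ min(cᵢ, 11) = 11 + 6 + 11 + 11 + 5 + 11 + 11 + 11 = 77.
Draw number 77 + 1 = 78 must push one box to 12.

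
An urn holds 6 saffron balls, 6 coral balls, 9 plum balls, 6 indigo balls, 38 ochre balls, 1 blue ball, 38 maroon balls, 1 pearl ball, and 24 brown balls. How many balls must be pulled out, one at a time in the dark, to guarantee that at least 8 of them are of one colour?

The 9 colours are the holes; the balls drawn are the pigeons.
To avoid 8 of any one colour, the worst case takes at most 7 of each colour, or every ball of a colour that has fewer than 7.
That gives 6 + 6 + 7 + 6 + 7 + 1 + 7 + 1 + 7 = 48 balls with no colour reaching 8.
The next ball forces some colour to 8, so 48 + 1 = 49.

49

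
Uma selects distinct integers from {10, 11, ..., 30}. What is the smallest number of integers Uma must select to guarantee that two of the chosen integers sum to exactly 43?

Group the elements by complementary pair {x, 43−x}: {13,30}, {14,29}, {15,28}, …, giving 9 two-element pairs and 3 integers whose partner 43−x falls outside [10,30].
Treating each of those 12 groups as a pigeonhole, one can pick one integer per group — 12 integers — with no two summing to 43.
The 13th integer lands in an occupied pair, forcing a sum of 43.

13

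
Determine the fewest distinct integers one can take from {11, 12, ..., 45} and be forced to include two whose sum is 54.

A set avoiding the sum 54 can contain at most one of each pair {x, 54−x}, plus the 3 elements whose complement lies outside the range or equal to its own complement.
The integers 27, …, 45 (19 of them) are such a set: any two sum to at least 27+28 = 55 > 54.
Any 20th integer completes one of the 16 pairs, so 20 choices force a sum of 54.

20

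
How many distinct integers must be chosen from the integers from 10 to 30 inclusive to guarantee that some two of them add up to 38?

13

A set avoiding the sum 38 can contain at most one of each pair {x, 38−x}, plus the 3 elements whose complement lies outside the range or equal to its own complement.
The integers 19, …, 30 (12 of them) are such a set: any two sum to at least 19+20 = 39 > 38.
Any 13th integer completes one of the 9 pairs, so 13 choices force a sum of 38.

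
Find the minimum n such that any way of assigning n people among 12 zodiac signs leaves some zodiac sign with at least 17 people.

With 192 people one could put exactly 16 in each of the 12 zodiac signs, and no zodiac sign would reach 17.
By pigeonhole, one more person must land in a zodiac sign that already has 16, giving it 17.
So 12 × 16 + 1 = 193 people are required.

193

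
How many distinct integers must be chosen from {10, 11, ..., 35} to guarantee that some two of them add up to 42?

16

Two chosen integers sum to 42 exactly when both halves of some pair {x, 42−x} with 10 ≤ x ≤ 42−x ≤ 32 are chosen — 11 such pairs.
The remaining 4 elements (those with no distinct partner in range) can never complete a 42-sum, so the worst case takes all of them and one from each pair: 4 + 11 = 15.
The 16th integer has to be the second member of some pair, so 15 + 1 = 16.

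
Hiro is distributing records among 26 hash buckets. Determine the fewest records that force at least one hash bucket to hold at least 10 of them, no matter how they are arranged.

With 234 records one could put exactly 9 in each of the 26 hash buckets, and no hash bucket would reach 10.
By pigeonhole, one more record must land in a hash bucket that already has 9, giving it 10.
So 26 × 9 + 1 = 235 records are required.

235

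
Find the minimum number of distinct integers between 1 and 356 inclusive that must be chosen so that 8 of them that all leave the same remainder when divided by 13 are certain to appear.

By pigeonhole, the 13 residue classes mod 13 are the pigeonholes.
With 91 integers one could put 7 in each residue class and have no class reach 8.
The 92nd integer pushes some class to 8, so 13·7 + 1 = 92.

92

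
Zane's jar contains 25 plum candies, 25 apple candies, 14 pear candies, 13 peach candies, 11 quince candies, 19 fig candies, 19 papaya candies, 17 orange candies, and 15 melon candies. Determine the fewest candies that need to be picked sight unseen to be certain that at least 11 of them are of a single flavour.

By pigeonhole, put each drawn candy into a box by flavour. The largest draw with every box below 11 takes min(count, 10) from each flavour.
Σ min(cᵢ, 10) = 10 + 10 + 10 + 10 + 10 + 10 + 10 + 10 + 10 = 90.
Draw number 90 + 1 = 91 must push one box to 11.

91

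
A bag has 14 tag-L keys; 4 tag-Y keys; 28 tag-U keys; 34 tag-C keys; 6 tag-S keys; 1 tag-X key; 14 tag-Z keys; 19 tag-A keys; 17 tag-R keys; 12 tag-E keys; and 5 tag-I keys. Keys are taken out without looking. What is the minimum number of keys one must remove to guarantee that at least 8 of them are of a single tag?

66

Pigeonhole: put each drawn key into a box by tag. The largest draw with every box below 8 takes min(count, 7) from each tag; tags with fewer than 7 contribute all they have.
Σ min(cᵢ, 7) = 7 + 4 + 7 + 7 + 6 + 1 + 7 + 7 + 7 + 7 + 5 = 65.
Draw number 65 + 1 = 66 must push one box to 8.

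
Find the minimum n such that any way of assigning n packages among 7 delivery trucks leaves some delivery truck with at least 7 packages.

With 42 packages one could put exactly 6 in each of the 7 delivery trucks, and no delivery truck would reach 7.
By pigeonhole, one more package must land in a delivery truck that already has 6, giving it 7.
So 7 × 6 + 1 = 43 packages are required.

43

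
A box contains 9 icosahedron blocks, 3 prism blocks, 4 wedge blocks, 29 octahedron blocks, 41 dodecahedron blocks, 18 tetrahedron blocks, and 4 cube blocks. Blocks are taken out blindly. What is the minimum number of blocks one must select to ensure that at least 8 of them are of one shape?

40

By pigeonhole, put each drawn block into a box by shape. The largest draw with every box below 8 takes min(count, 7) from each shape; shapes with fewer than 7 contribute all they have.
Σ min(cᵢ, 7) = 7 + 3 + 4 + 7 + 7 + 7 + 4 = 39.
Draw number 39 + 1 = 40 must push one box to 8.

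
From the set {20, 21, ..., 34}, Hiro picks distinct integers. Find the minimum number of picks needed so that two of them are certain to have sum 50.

11

Group the elements by complementary pair {x, 50−x}: {20,30}, {21,29}, {22,28}, …, giving 5 two-element pairs; the single value 25 (it cannot pair with itself since the integers are distinct); and 4 integers whose partner 50−x falls outside [20,34].
By the pigeonhole principle, treating each of those 10 groups as a pigeonhole, one can pick one integer per group — 10 integers — with no two summing to 50.
The 11th integer lands in an occupied pair, forcing a sum of 50.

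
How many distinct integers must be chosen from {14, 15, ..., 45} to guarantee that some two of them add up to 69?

22

A set avoiding the sum 69 can contain at most one of each pair {x, 69−x}, plus the 10 elements whose complement lies outside the range.
The integers 14, …, 34 (21 of them) are such a set: any two sum to at least 14+15 = 29 and at most 33+34 = 67 < 69.
Pigeonhole: any 22nd integer completes one of the 11 pairs, so 22 choices force a sum of 69.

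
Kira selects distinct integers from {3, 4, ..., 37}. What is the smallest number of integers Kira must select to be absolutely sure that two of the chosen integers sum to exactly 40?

Two chosen integers sum to 40 exactly when both halves of some pair {x, 40−x} with 3 ≤ x ≤ 40−x ≤ 37 are chosen — 17 such pairs.
The remaining 1 element (those with no distinct partner in range) can never complete a 40-sum, so the worst case takes all of them and one from each pair: 1 + 17 = 18.
The 19th integer has to be the second member of some pair, so 18 + 1 = 19.

19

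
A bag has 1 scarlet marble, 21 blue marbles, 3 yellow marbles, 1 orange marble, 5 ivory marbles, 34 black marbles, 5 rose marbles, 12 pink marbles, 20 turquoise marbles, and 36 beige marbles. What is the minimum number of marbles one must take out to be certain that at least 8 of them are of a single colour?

51

An adversary could hand out at most 7 marbles per colour (5 colours run out sooner): 1 + 7 + 3 + 1 + 5 + 7 + 5 + 7 + 7 + 7 = 50 marbles and still no colour has 8.
By the pigeonhole principle, one more marble lands in a colour already at 7, so 51 draws are enough and 50 are not.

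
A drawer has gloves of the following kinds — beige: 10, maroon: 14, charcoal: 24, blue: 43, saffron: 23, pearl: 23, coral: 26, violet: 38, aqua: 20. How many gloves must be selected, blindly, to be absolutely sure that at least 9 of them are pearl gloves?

In the worst case for collecting pearl gloves, every non-pearl glove comes out first.
There are 10 + 14 + 24 + 43 + 23 + 26 + 38 + 20 = 198 non-pearl gloves altogether.
After those, each further glove must be pearl, so 198 + 9 = 207 draws guarantee 9 pearl gloves.

207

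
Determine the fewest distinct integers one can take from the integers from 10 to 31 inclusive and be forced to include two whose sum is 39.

13

Group the elements by complementary pair {x, 39−x}: {10,29}, {11,28}, {12,27}, …, giving 10 two-element pairs and 2 integers whose partner 39−x falls outside [10,31].
By pigeonhole, treating each of those 12 groups as a pigeonhole, one can pick one integer per group — 12 integers — with no two summing to 39.
The 13th integer lands in an occupied pair, forcing a sum of 39.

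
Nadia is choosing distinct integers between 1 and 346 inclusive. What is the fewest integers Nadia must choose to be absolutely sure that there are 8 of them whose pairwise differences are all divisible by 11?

78

Integers whose pairwise differences are multiples of 11 are exactly those sharing a remainder mod 11. By pigeonhole, the 11 residue classes mod 11 are the pigeonholes.
With 77 integers one could put 7 in each residue class and have no class reach 8.
The 78th integer pushes some class to 8, so 11·7 + 1 = 78.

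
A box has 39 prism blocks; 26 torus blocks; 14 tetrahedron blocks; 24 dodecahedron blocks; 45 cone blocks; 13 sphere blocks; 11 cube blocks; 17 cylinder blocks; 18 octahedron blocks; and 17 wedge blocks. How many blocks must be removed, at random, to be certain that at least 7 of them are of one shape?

Pigeonhole: put each drawn block into a box by shape. The largest draw with every box below 7 takes min(count, 6) from each shape.
Σ min(cᵢ, 6) = 6 + 6 + 6 + 6 + 6 + 6 + 6 + 6 + 6 + 6 = 60.
Draw number 60 + 1 = 61 must push one box to 7.

61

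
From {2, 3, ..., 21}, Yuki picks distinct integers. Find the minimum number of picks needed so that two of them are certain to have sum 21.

12

Two chosen integers sum to 21 exactly when both halves of some pair {x, 21−x} with 2 ≤ x ≤ 21−x ≤ 19 are chosen — 9 such pairs.
The remaining 2 elements (those with no distinct partner in range) can never complete a 21-sum, so the worst case takes all of them and one from each pair: 2 + 9 = 11.
The 12th integer has to be the second member of some pair, so 11 + 1 = 12.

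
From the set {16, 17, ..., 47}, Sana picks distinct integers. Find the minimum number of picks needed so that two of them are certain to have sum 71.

A set avoiding the sum 71 can contain at most one of each pair {x, 71−x}, plus the 8 elements whose complement lies outside the range.
The integers 16, …, 35 (20 of them) are such a set: any two sum to at least 16+17 = 33 and at most 34+35 = 69 < 71.
By pigeonhole, any 21st integer completes one of the 12 pairs, so 21 choices force a sum of 71.

21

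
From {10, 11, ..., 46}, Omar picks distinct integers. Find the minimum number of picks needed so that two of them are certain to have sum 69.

Group the elements by complementary pair {x, 69−x}: {23,46}, {24,45}, {25,44}, …, giving 12 two-element pairs and 13 integers whose partner 69−x falls outside [10,46].
Pigeonhole: treating each of those 25 groups as a pigeonhole, one can pick one integer per group — 25 integers — with no two summing to 69.
The 26th integer lands in an occupied pair, forcing a sum of 69.

26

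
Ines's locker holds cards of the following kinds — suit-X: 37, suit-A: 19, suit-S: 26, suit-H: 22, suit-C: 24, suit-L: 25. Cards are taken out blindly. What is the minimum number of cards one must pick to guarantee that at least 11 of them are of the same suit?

The 6 suits are the holes; the cards drawn are the pigeons.
To avoid 11 of any one suit, the worst case takes at most 10 of each suit.
That gives 10 + 10 + 10 + 10 + 10 + 10 = 60 cards with no suit reaching 11.
The next card forces some suit to 11, so 60 + 1 = 61.

61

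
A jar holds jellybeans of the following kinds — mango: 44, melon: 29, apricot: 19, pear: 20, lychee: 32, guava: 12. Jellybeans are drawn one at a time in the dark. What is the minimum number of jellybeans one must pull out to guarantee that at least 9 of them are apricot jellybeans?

146

In the worst case for collecting apricot jellybeans, every non-apricot jellybean comes out first.
There are 44 + 29 + 20 + 32 + 12 = 137 non-apricot jellybeans altogether.
After those, each further jellybean must be apricot, so 137 + 9 = 146 draws guarantee 9 apricot jellybeans.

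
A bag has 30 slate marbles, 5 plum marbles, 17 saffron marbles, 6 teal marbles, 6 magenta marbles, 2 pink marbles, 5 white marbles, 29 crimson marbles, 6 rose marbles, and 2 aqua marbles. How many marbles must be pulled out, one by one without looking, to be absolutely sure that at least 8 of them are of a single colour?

An adversary could hand out at most 7 marbles per colour (7 colours run out sooner): 7 + 5 + 7 + 6 + 6 + 2 + 5 + 7 + 6 + 2 = 53 marbles and still no colour has 8.
By the pigeonhole principle, one more marble lands in a colour already at 7, so 54 draws are enough and 53 are not.

54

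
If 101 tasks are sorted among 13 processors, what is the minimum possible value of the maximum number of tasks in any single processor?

The 13 processors are the holes and the 101 tasks are the pigeons.
If every processor held at most 7 tasks, the total would be at most 13 × 7 = 91, which is less than 101.
So some processor holds at least ⌈101/13⌉ = 8 tasks.

8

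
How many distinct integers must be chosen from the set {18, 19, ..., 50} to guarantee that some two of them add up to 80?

A set avoiding the sum 80 can contain at most one of each pair {x, 80−x}, plus the 13 elements whose complement lies outside the range or equal to its own complement.
The integers 18, …, 40 (23 of them) are such a set: any two sum to at least 18+19 = 37 and at most 39+40 = 79 < 80.
By the pigeonhole principle, any 24th integer completes one of the 10 pairs, so 24 choices force a sum of 80.

24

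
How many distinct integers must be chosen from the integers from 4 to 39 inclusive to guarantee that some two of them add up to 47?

21

A set avoiding the sum 47 can contain at most one of each pair {x, 47−x}, plus the 4 elements whose complement lies outside the range.
The integers 4, …, 23 (20 of them) are such a set: any two sum to at least 4+5 = 9 and at most 22+23 = 45 < 47.
Any 21st integer completes one of the 16 pairs, so 21 choices force a sum of 47.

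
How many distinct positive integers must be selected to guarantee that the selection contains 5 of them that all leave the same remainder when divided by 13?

The 13 residue classes mod 13 are the pigeonholes.
With 52 integers one could put 4 in each residue class and have no class reach 5.
The 53rd integer pushes some class to 5, so 13·4 + 1 = 53.

53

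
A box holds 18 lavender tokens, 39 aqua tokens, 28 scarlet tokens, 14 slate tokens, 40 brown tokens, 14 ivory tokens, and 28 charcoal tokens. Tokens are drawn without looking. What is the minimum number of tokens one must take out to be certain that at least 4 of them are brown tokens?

In the worst case for collecting brown tokens, every non-brown token comes out first.
There are 18 + 39 + 28 + 14 + 14 + 28 = 141 non-brown tokens altogether.
After those, each further token must be brown, so 141 + 4 = 145 draws guarantee 4 brown tokens.

145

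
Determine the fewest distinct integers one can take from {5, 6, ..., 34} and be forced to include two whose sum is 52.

23

Group the elements by complementary pair {x, 52−x}: {18,34}, {19,33}, {20,32}, …, giving 8 two-element pairs; the single value 26 (it cannot pair with itself since the integers are distinct); and 13 integers whose partner 52−x falls outside [5,34].
By the pigeonhole principle, treating each of those 22 groups as a pigeonhole, one can pick one integer per group — 22 integers — with no two summing to 52.
The 23rd integer lands in an occupied pair, forcing a sum of 52.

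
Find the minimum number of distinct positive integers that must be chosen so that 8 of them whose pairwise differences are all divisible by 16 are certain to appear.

Integers whose pairwise differences are multiples of 16 are exactly those sharing a remainder mod 16. By pigeonhole, the 16 residue classes mod 16 are the pigeonholes.
With 112 integers one could put 7 in each residue class and have no class reach 8.
The 113th integer pushes some class to 8, so 16·7 + 1 = 113.

113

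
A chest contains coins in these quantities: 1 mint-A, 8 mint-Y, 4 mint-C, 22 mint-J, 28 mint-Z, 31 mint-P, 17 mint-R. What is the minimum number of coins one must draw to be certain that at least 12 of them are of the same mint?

By the pigeonhole principle, put each drawn coin into a box by mint. The largest draw with every box below 12 takes min(count, 11) from each mint; mints with fewer than 11 contribute all they have.
Σ min(cᵢ, 11) = 1 + 8 + 4 + 11 + 11 + 11 + 11 = 57.
Draw number 57 + 1 = 58 must push one box to 12.

58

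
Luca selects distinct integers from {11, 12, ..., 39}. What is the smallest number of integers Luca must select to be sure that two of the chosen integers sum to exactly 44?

Group the elements by complementary pair {x, 44−x}: {11,33}, {12,32}, {13,31}, …, giving 11 two-element pairs, the single value 22 (it cannot pair with itself since the integers are distinct), and 6 integers whose partner 44−x falls outside [11,39].
Treating each of those 18 groups as a pigeonhole, one can pick one integer per group — 18 integers — with no two summing to 44.
The 19th integer lands in an occupied pair, forcing a sum of 44.

19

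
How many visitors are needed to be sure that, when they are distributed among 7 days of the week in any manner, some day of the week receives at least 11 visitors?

71

With 70 visitors one could put exactly 10 in each of the 7 days of the week, and no day of the week would reach 11.
By pigeonhole, one more visitor must land in a day of the week that already has 10, giving it 11.
So 7 × 10 + 1 = 71 visitors are required.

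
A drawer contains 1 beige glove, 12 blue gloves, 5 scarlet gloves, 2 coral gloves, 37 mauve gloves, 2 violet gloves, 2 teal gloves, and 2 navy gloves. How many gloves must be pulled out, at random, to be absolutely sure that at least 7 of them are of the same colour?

Put each drawn glove into a box by colour. The largest draw with every box below 7 takes min(count, 6) from each colour; colours with fewer than 6 contribute all they have.
Σ min(cᵢ, 6) = 1 + 6 + 5 + 2 + 6 + 2 + 2 + 2 = 26.
Draw number 26 + 1 = 27 must push one box to 7.

27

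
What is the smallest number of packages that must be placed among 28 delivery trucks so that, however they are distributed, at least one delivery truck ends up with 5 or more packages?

With 112 packages one could put exactly 4 in each of the 28 delivery trucks, and no delivery truck would reach 5.
By the pigeonhole principle, one more package must land in a delivery truck that already has 4, giving it 5.
So 28 × 4 + 1 = 113 packages are required.

113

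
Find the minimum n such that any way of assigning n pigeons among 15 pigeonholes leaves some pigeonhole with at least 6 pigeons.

76

With 75 pigeons one could put exactly 5 in each of the 15 pigeonholes, and no pigeonhole would reach 6.
One more pigeon must land in a pigeonhole that already has 5, giving it 6.
So 15 × 5 + 1 = 76 pigeons are required.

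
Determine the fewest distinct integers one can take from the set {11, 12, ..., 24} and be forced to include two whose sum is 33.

Two chosen integers sum to 33 exactly when both halves of some pair {x, 33−x} with 11 ≤ x ≤ 33−x ≤ 22 are chosen — 6 such pairs.
The remaining 2 elements (those with no distinct partner in range) can never complete a 33-sum, so the worst case takes all of them and one from each pair: 2 + 6 = 8.
By the pigeonhole principle, the 9th integer has to be the second member of some pair, so 8 + 1 = 9.

9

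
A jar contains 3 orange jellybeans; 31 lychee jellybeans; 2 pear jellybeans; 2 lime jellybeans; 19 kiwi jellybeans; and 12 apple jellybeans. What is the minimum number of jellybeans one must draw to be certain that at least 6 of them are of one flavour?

23

An adversary could hand out at most 5 jellybeans per flavour (orange, pear, lime run out sooner): 3 + 5 + 2 + 2 + 5 + 5 = 22 jellybeans and still no flavour has 6.
One more jellybean lands in a flavour already at 5, so 23 draws are enough and 22 are not.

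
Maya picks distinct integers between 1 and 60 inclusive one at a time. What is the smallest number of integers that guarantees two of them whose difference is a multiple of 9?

10

Integers whose pairwise differences are multiples of 9 are exactly those sharing a remainder mod 9. By the pigeonhole principle, the 9 residue classes mod 9 are the pigeonholes.
With 9 integers one could put 1 in each residue class and have no class reach 2.
The 10th integer pushes some class to 2, so 9·1 + 1 = 10.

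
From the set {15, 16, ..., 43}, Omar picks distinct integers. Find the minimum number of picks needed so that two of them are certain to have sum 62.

Two chosen integers sum to 62 exactly when both halves of some pair {x, 62−x} with 19 ≤ x ≤ 62−x ≤ 43 are chosen — 12 such pairs.
The remaining 5 elements (those with no distinct partner in range) can never complete a 62-sum, so the worst case takes all of them and one from each pair: 5 + 12 = 17.
Pigeonhole: the 18th integer has to be the second member of some pair, so 17 + 1 = 18.

18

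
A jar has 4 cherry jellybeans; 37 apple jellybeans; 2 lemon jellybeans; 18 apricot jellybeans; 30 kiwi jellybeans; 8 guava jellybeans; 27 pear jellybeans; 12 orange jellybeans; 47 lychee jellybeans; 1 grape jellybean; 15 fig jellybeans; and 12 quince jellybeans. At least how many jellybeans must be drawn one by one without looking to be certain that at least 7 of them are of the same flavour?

An adversary could hand out at most 6 jellybeans per flavour (cherry, lemon, grape run out sooner): 4 + 6 + 2 + 6 + 6 + 6 + 6 + 6 + 6 + 1 + 6 + 6 = 61 jellybeans and still no flavour has 7.
One more jellybean lands in a flavour already at 6, so 62 draws are enough and 61 are not.

62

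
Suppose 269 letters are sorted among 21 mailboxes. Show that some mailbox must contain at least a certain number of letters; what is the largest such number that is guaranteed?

13

Pigeonhole: the 21 mailboxes are the holes and the 269 letters are the pigeons.
If every mailbox held at most 12 letters, the total would be at most 21 × 12 = 252, which is less than 269.
So some mailbox holds at least ⌈269/21⌉ = 13 letters.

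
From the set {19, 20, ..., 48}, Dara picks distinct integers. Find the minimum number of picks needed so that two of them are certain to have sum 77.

A set avoiding the sum 77 can contain at most one of each pair {x, 77−x}, plus the 10 elements whose complement lies outside the range.
The integers 19, …, 38 (20 of them) are such a set: any two sum to at least 19+20 = 39 and at most 37+38 = 75 < 77.
By pigeonhole, any 21st integer completes one of the 10 pairs, so 21 choices force a sum of 77.

21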